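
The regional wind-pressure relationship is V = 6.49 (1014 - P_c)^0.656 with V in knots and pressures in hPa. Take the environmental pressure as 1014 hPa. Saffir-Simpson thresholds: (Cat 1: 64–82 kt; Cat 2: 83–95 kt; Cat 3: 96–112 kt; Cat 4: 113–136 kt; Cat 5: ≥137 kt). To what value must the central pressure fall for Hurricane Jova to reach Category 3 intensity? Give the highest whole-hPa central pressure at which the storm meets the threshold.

953 hPa

Category 3 begins at V = 96 kt.
Required ΔP = (96/6.49)^(1/0.656) = 14.792^1.524 ≈ 60.75 hPa.
P_c ≤ 1014 − 60.75 = 953.25, so the highest integer P_c is 953 hPa.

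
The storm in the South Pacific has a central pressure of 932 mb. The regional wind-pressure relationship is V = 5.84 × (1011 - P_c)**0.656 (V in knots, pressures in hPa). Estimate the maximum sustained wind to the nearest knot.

ΔP = 1011 − 932 = 79 mb.
79^0.656 ≈ 17.573.
V ≈ 5.84 × 17.573 ≈ 102.6 kt.

103 kt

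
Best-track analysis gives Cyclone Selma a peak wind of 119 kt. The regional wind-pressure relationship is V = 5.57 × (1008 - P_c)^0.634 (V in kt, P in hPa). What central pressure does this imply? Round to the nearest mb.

ΔP = (V / 5.57)^(1/0.634) = (119/5.57)^1.577.
119/5.57 = 21.364; 21.364^1.577 ≈ 125.11 mb.
P_c = 1008 − 125.11 = 882.89 ≈ 883 mb.

883 mb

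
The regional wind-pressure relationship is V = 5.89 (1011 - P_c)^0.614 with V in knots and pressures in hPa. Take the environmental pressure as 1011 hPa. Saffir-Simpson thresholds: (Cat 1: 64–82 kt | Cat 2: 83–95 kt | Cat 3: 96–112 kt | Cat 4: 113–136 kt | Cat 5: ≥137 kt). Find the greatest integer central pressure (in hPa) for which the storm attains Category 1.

962 hPa

Category 1 begins at V = 64 kt.
Required ΔP = (64/5.89)^(1/0.614) = 10.866^1.629 ≈ 48.69 hPa.
P_c ≤ 1011 − 48.69 = 962.31, so the highest integer P_c is 962 hPa.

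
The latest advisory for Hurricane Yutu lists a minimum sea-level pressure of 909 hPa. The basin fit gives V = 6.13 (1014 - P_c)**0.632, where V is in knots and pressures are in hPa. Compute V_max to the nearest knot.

ΔP = 1014 − 909 = 105 hPa.
105^0.632 ≈ 18.941.
V ≈ 6.13 × 18.941 ≈ 116.1 kt.

116 kt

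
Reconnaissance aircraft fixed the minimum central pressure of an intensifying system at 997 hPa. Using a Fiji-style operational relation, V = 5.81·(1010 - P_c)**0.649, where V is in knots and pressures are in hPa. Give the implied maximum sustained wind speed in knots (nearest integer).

ΔP = 1010 − 997 = 13 hPa.
13^0.649 ≈ 5.284.
V ≈ 5.81 × 5.284 ≈ 30.7 kt.

31 kt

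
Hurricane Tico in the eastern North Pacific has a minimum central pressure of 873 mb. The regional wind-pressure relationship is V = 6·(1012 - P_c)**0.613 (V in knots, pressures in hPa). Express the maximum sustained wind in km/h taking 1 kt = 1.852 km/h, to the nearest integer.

229 km/h

ΔP = 1012 − 873 = 139 mb.
V ≈ 6 × 139^0.613 = 6 × 20.591 ≈ 123.543 kt.
123.543 × 1.852 ≈ 228.80 km/h → 229 km/h.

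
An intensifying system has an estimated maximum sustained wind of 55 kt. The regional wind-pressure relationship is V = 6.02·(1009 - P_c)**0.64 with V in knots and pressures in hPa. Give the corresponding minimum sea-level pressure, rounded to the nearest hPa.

977 hPa

ΔP = (V / 6.02)^(1/0.64) = (55/6.02)^1.562.
55/6.02 = 9.136; 9.136^1.562 ≈ 31.71 hPa.
P_c = 1009 − 31.71 = 977.29 ≈ 977 hPa.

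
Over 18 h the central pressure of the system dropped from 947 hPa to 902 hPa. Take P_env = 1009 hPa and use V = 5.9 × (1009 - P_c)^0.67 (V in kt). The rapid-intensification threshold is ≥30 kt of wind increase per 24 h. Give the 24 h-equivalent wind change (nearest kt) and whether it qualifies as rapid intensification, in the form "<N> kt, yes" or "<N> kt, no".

V₁: ΔP = 62, V ≈ 5.9 × 62^0.67 ≈ 93.70 kt.
V₂: ΔP = 107, V ≈ 5.9 × 107^0.67 ≈ 135.06 kt.
ΔV over 18 h = 41.36 kt → 24 h equivalent = 41.36 × 24/18 ≈ 55.15 kt.
55 kt ≥ 30 kt ⇒ rapid intensification.

55 kt, yes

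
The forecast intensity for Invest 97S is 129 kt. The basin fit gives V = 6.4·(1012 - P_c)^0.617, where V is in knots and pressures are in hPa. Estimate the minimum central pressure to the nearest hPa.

882 hPa

ΔP = (V / 6.4)^(1/0.617) = (129/6.4)^1.621.
129/6.4 = 20.156; 20.156^1.621 ≈ 130.05 hPa.
P_c = 1012 − 130.05 = 881.95 ≈ 882 hPa.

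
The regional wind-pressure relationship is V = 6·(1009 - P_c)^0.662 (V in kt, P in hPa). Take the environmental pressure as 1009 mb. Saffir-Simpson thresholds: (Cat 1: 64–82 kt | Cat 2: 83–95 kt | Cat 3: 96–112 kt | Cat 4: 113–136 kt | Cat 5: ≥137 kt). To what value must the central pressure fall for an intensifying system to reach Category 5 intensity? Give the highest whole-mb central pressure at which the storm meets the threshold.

896 mb

Category 5 begins at V = 137 kt.
Required ΔP = (137/6)^(1/0.662) = 22.833^1.511 ≈ 112.78 mb.
P_c ≤ 1009 − 112.78 = 896.22, so the highest integer P_c is 896 mb.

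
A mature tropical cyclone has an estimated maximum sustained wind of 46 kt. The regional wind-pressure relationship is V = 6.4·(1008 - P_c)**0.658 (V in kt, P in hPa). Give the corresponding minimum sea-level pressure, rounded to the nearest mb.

988 mb

ΔP = (V / 6.4)^(1/0.658) = (46/6.4)^1.520.
46/6.4 = 7.188; 7.188^1.520 ≈ 20.04 mb.
P_c = 1008 − 20.04 = 987.96 ≈ 988 mb.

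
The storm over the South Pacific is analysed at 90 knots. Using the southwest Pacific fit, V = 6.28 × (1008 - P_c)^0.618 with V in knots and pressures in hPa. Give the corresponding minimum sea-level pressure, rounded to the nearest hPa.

ΔP = (V / 6.28)^(1/0.618) = (90/6.28)^1.618.
90/6.28 = 14.331; 14.331^1.618 ≈ 74.30 hPa.
P_c = 1008 − 74.30 = 933.70 ≈ 934 hPa.

934 hPa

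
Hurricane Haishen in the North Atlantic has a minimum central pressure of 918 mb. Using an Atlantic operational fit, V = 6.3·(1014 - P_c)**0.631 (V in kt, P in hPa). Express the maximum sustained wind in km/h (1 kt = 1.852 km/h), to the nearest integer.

ΔP = 1014 − 918 = 96 mb.
V ≈ 6.3 × 96^0.631 = 6.3 × 17.816 ≈ 112.242 kt.
112.242 × 1.852 ≈ 207.87 km/h → 208 km/h.

208 km/h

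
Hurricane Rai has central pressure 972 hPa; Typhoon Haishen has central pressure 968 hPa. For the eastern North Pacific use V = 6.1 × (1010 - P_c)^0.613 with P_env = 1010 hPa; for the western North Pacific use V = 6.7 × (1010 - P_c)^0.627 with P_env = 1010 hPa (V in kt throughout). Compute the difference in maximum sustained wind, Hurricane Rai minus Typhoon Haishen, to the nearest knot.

-13 kt

Hurricane Rai: ΔP = 38; V ≈ 6.1 × 38^0.613 ≈ 56.72 kt.
Typhoon Haishen: ΔP = 42; V ≈ 6.7 × 42^0.627 ≈ 69.80 kt.
Difference ≈ 56.72 − 69.80 = -13.08 → -13 kt.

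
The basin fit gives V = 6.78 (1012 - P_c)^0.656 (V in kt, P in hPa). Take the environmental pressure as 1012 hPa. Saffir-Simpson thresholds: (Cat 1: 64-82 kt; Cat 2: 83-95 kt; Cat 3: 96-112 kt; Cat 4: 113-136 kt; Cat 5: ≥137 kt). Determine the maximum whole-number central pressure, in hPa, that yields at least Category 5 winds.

914 hPa

Category 5 begins at V = 137 kt.
Required ΔP = (137/6.78)^(1/0.656) = 20.206^1.524 ≈ 97.74 hPa.
P_c ≤ 1012 − 97.74 = 914.26, so the highest integer P_c is 914 hPa.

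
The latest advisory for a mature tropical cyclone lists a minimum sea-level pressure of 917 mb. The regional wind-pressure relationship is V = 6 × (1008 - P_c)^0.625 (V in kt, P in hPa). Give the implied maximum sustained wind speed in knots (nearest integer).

101 kt

ΔP = 1008 − 917 = 91 mb.
91^0.625 ≈ 16.765.
V ≈ 6 × 16.765 ≈ 100.6 kt.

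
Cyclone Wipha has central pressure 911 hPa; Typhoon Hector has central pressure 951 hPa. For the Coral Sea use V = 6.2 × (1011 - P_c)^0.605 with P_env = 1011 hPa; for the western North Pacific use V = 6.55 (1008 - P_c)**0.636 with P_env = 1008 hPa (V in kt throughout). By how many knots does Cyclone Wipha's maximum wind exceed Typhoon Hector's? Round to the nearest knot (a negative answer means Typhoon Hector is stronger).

Cyclone Wipha: ΔP = 100; V ≈ 6.2 × 100^0.605 ≈ 100.55 kt.
Typhoon Hector: ΔP = 57; V ≈ 6.55 × 57^0.636 ≈ 85.70 kt.
Difference ≈ 100.55 − 85.70 = 14.85 → 15 kt.

15 kt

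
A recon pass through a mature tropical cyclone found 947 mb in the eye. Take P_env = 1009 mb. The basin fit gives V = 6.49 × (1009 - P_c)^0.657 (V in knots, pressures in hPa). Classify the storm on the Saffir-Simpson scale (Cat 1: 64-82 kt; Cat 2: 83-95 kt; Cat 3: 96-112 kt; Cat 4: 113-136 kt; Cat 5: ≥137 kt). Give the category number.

ΔP = 1009 − 947 = 62 mb.
V ≈ 6.49 × 62^0.657 = 6.49 × 15.05 ≈ 98 kt.
98 kt falls in the Category 3 band.

3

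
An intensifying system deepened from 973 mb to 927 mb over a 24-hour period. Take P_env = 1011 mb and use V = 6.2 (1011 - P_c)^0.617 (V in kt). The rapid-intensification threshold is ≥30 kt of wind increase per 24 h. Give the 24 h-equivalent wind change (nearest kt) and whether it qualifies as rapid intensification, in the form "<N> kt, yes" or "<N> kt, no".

37 kt, yes

V₁: ΔP = 38, V ≈ 6.2 × 38^0.617 ≈ 58.49 kt.
V₂: ΔP = 84, V ≈ 6.2 × 84^0.617 ≈ 95.43 kt.
ΔV over 24 h = 36.94 kt → 24 h equivalent = 36.94 × 24/24 ≈ 36.94 kt.
37 kt ≥ 30 kt ⇒ rapid intensification.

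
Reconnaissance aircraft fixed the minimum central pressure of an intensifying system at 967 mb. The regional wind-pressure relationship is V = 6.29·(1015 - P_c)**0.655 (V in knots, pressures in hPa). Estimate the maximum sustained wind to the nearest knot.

79 kt

ΔP = 1015 − 967 = 48 mb.
48^0.655 ≈ 12.624.
V ≈ 6.29 × 12.624 ≈ 79.4 kt.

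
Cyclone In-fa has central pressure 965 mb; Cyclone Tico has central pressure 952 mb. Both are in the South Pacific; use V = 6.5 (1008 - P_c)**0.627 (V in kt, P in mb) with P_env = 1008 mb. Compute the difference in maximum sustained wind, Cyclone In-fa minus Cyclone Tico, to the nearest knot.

Cyclone In-fa: ΔP = 43; V ≈ 6.5 × 43^0.627 ≈ 68.72 kt.
Cyclone Tico: ΔP = 56; V ≈ 6.5 × 56^0.627 ≈ 81.10 kt.
Difference ≈ 68.72 − 81.10 = -12.38 → -12 kt.

-12 kt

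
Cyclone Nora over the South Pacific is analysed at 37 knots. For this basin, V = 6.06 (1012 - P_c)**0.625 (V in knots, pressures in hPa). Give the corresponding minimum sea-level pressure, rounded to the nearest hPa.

ΔP = (V / 6.06)^(1/0.625) = (37/6.06)^1.600.
37/6.06 = 6.106; 6.106^1.600 ≈ 18.08 hPa.
P_c = 1012 − 18.08 = 993.92 ≈ 994 hPa.

994 hPa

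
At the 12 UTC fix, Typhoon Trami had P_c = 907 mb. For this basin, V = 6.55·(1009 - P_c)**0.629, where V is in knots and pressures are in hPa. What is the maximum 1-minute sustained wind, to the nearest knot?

ΔP = 1009 − 907 = 102 mb.
102^0.629 ≈ 18.340.
V ≈ 6.55 × 18.340 ≈ 120.1 kt.

120 kt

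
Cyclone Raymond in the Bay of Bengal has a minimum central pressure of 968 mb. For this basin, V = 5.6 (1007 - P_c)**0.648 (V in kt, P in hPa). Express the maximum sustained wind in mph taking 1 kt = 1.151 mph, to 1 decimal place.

69.2 mph

ΔP = 1007 − 968 = 39 mb.
V ≈ 5.6 × 39^0.648 = 5.6 × 10.740 ≈ 60.145 kt.
60.145 × 1.151 ≈ 69.23 mph → 69.2 mph.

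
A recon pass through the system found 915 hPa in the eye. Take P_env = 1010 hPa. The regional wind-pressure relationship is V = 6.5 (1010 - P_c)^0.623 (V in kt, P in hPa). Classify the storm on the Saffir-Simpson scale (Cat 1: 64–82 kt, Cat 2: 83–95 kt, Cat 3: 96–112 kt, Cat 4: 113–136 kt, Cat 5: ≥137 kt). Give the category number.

3

ΔP = 1010 − 915 = 95 hPa.
V ≈ 6.5 × 95^0.623 = 6.5 × 17.07 ≈ 111 kt.
111 kt falls in the Category 3 band.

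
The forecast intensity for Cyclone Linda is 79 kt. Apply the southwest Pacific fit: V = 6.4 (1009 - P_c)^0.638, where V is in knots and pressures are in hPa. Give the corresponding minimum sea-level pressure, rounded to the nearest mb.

ΔP = (V / 6.4)^(1/0.638) = (79/6.4)^1.567.
79/6.4 = 12.344; 12.344^1.567 ≈ 51.37 mb.
P_c = 1009 − 51.37 = 957.63 ≈ 958 mb.

958 mb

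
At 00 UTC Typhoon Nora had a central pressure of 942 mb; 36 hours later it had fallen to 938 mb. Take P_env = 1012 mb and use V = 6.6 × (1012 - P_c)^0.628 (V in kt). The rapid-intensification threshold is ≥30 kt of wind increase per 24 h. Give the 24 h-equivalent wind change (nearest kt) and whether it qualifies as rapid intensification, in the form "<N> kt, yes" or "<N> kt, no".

V₁: ΔP = 70, V ≈ 6.6 × 70^0.628 ≈ 95.12 kt.
V₂: ΔP = 74, V ≈ 6.6 × 74^0.628 ≈ 98.50 kt.
ΔV over 36 h = 3.38 kt → 24 h equivalent = 3.38 × 24/36 ≈ 2.25 kt.
2 kt < 30 kt ⇒ not rapid intensification.

2 kt, no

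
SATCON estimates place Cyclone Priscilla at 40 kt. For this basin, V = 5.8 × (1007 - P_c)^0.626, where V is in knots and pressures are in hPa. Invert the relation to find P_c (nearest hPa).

985 hPa

ΔP = (V / 5.8)^(1/0.626) = (40/5.8)^1.597.
40/5.8 = 6.897; 6.897^1.597 ≈ 21.86 hPa.
P_c = 1007 − 21.86 = 985.14 ≈ 985 hPa.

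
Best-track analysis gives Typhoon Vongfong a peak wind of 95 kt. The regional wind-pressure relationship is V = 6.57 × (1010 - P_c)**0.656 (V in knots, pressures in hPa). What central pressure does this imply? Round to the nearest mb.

951 mb

ΔP = (V / 6.57)^(1/0.656) = (95/6.57)^1.524.
95/6.57 = 14.460; 14.460^1.524 ≈ 58.69 mb.
P_c = 1010 − 58.69 = 951.31 ≈ 951 mb.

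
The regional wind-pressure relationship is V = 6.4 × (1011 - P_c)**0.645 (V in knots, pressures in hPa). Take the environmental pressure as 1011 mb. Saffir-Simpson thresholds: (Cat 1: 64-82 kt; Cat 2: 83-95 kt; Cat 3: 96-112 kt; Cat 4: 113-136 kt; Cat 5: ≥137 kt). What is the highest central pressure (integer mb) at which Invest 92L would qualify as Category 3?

Category 3 begins at V = 96 kt.
Required ΔP = (96/6.4)^(1/0.645) = 15.000^1.550 ≈ 66.59 mb.
P_c ≤ 1011 − 66.59 = 944.41, so the highest integer P_c is 944 mb.

944 mb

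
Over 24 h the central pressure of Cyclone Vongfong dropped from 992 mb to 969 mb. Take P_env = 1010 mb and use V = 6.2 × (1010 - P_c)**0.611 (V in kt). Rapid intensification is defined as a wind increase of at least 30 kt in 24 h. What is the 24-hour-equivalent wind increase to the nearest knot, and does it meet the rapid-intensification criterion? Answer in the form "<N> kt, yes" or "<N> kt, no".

V₁: ΔP = 18, V ≈ 6.2 × 18^0.611 ≈ 36.25 kt.
V₂: ΔP = 41, V ≈ 6.2 × 41^0.611 ≈ 59.95 kt.
ΔV over 24 h = 23.70 kt → 24 h equivalent = 23.70 × 24/24 ≈ 23.70 kt.
24 kt < 30 kt ⇒ not rapid intensification.

24 kt, no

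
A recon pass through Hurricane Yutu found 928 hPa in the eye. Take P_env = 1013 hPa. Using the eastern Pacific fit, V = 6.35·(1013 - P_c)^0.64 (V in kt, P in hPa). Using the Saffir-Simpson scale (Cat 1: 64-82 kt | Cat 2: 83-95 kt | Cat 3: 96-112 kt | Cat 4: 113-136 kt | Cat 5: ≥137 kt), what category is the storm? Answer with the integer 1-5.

3

ΔP = 1013 − 928 = 85 hPa.
V ≈ 6.35 × 85^0.64 = 6.35 × 17.17 ≈ 109 kt.
109 kt falls in the Category 3 band.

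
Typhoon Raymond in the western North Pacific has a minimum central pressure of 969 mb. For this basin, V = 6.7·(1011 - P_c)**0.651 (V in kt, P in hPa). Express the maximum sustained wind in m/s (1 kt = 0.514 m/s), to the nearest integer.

ΔP = 1011 − 969 = 42 mb.
V ≈ 6.7 × 42^0.651 = 6.7 × 11.396 ≈ 76.350 kt.
76.350 × 0.514 ≈ 39.24 m/s → 39 m/s.

39 m/s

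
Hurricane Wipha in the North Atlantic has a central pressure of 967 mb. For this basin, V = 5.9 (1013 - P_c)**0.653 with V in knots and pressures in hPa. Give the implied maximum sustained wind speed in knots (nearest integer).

ΔP = 1013 − 967 = 46 mb.
46^0.653 ≈ 12.184.
V ≈ 5.9 × 12.184 ≈ 71.9 kt.

72 kt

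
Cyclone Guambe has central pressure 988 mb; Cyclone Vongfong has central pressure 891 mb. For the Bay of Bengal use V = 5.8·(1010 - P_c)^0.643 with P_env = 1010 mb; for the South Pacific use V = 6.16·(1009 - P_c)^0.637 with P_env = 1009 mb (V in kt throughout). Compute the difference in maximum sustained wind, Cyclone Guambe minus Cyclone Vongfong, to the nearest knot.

-86 kt

Cyclone Guambe: ΔP = 22; V ≈ 5.8 × 22^0.643 ≈ 42.33 kt.
Cyclone Vongfong: ΔP = 118; V ≈ 6.16 × 118^0.637 ≈ 128.64 kt.
Difference ≈ 42.33 − 128.64 = -86.31 → -86 kt.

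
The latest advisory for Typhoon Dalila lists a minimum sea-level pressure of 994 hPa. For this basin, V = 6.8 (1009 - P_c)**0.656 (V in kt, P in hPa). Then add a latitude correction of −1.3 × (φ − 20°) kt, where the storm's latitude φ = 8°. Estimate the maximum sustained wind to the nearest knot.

56 kt

ΔP = 1009 − 994 = 15 hPa.
15^0.656 ≈ 5.909.
V ≈ 6.8 × 5.909 ≈ 40.2 kt.
Latitude correction: −1.3 × (8 − 20) = 15.6 kt.
Corrected V ≈ 55.8 kt → 56 kt.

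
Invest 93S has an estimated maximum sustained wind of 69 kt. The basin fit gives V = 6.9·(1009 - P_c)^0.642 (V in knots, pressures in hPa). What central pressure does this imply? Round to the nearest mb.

ΔP = (V / 6.9)^(1/0.642) = (69/6.9)^1.558.
69/6.9 = 10.000; 10.000^1.558 ≈ 36.11 mb.
P_c = 1009 − 36.11 = 972.89 ≈ 973 mb.

973 mb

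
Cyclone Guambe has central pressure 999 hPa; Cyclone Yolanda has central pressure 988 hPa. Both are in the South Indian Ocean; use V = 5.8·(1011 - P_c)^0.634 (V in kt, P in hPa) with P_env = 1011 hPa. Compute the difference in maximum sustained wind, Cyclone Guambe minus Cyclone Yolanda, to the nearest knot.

Cyclone Guambe: ΔP = 12; V ≈ 5.8 × 12^0.634 ≈ 28.03 kt.
Cyclone Yolanda: ΔP = 23; V ≈ 5.8 × 23^0.634 ≈ 42.34 kt.
Difference ≈ 28.03 − 42.34 = -14.31 → -14 kt.

-14 kt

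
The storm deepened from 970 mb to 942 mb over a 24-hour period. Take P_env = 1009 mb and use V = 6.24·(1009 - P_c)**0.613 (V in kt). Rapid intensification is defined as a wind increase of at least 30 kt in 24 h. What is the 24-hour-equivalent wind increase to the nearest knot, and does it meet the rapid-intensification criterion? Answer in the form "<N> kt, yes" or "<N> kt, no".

23 kt, no

V₁: ΔP = 39, V ≈ 6.24 × 39^0.613 ≈ 58.95 kt.
V₂: ΔP = 67, V ≈ 6.24 × 67^0.613 ≈ 82.14 kt.
ΔV over 24 h = 23.19 kt → 24 h equivalent = 23.19 × 24/24 ≈ 23.19 kt.
23 kt < 30 kt ⇒ not rapid intensification.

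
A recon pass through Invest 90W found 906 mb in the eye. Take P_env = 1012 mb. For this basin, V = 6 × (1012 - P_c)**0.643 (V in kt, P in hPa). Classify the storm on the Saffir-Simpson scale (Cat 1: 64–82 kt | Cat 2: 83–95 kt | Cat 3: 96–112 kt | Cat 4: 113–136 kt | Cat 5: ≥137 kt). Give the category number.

4

ΔP = 1012 − 906 = 106 mb.
V ≈ 6 × 106^0.643 = 6 × 20.06 ≈ 120 kt.
120 kt falls in the Category 4 band.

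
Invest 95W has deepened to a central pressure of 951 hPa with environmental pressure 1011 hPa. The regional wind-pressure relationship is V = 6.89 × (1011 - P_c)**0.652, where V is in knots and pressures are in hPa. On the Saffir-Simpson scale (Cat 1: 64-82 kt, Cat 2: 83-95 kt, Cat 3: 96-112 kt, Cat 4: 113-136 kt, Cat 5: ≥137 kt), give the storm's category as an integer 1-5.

3

ΔP = 1011 − 951 = 60 hPa.
V ≈ 6.89 × 60^0.652 = 6.89 × 14.43 ≈ 99 kt.
99 kt falls in the Category 3 band.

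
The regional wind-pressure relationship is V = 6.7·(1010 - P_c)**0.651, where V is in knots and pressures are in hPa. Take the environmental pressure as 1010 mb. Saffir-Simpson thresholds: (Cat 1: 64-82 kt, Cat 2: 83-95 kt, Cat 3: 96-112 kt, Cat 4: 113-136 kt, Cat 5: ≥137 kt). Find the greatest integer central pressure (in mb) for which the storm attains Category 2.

962 mb

Category 2 begins at V = 83 kt.
Required ΔP = (83/6.7)^(1/0.651) = 12.388^1.536 ≈ 47.75 mb.
P_c ≤ 1010 − 47.75 = 962.25, so the highest integer P_c is 962 mb.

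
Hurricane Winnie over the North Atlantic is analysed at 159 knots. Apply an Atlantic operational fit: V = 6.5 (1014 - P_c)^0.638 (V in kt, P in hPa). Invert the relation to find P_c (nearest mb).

864 mb

ΔP = (V / 6.5)^(1/0.638) = (159/6.5)^1.567.
159/6.5 = 24.462; 24.462^1.567 ≈ 150.07 mb.
P_c = 1014 − 150.07 = 863.93 ≈ 864 mb.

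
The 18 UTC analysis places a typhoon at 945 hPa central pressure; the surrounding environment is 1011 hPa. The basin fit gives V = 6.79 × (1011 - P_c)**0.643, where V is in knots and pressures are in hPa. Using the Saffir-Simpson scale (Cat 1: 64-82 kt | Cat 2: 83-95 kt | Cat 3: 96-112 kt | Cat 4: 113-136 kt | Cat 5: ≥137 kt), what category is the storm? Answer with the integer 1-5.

3

ΔP = 1011 − 945 = 66 hPa.
V ≈ 6.79 × 66^0.643 = 6.79 × 14.79 ≈ 100 kt.
100 kt falls in the Category 3 band.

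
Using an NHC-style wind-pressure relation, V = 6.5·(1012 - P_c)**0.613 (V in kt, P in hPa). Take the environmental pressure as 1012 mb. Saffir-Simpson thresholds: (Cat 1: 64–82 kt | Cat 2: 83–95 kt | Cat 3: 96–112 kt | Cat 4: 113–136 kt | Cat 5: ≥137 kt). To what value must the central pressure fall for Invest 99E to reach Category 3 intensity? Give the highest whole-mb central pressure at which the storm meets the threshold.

Category 3 begins at V = 96 kt.
Required ΔP = (96/6.5)^(1/0.613) = 14.769^1.631 ≈ 80.83 mb.
P_c ≤ 1012 − 80.83 = 931.17, so the highest integer P_c is 931 mb.

931 mb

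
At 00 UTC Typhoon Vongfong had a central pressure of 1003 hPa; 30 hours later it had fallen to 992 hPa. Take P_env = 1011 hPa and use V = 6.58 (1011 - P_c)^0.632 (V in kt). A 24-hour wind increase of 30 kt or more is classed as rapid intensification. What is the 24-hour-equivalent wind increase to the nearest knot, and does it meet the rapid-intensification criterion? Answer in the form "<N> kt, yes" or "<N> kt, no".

14 kt, no

V₁: ΔP = 8, V ≈ 6.58 × 8^0.632 ≈ 24.49 kt.
V₂: ΔP = 19, V ≈ 6.58 × 19^0.632 ≈ 42.31 kt.
ΔV over 30 h = 17.82 kt → 24 h equivalent = 17.82 × 24/30 ≈ 14.26 kt.
14 kt < 30 kt ⇒ not rapid intensification.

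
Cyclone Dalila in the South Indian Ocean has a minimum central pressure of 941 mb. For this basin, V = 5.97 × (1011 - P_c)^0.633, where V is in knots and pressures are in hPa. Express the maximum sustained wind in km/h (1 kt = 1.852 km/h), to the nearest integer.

163 km/h

ΔP = 1011 − 941 = 70 mb.
V ≈ 5.97 × 70^0.633 = 5.97 × 14.721 ≈ 87.886 kt.
87.886 × 1.852 ≈ 162.77 km/h → 163 km/h.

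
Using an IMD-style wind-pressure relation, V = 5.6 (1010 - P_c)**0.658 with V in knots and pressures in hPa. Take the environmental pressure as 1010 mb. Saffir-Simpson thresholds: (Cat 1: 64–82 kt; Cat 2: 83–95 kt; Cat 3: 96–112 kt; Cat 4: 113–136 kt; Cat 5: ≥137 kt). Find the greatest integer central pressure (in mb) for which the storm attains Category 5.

881 mb

Category 5 begins at V = 137 kt.
Required ΔP = (137/5.6)^(1/0.658) = 24.464^1.520 ≈ 128.89 mb.
P_c ≤ 1010 − 128.89 = 881.11, so the highest integer P_c is 881 mb.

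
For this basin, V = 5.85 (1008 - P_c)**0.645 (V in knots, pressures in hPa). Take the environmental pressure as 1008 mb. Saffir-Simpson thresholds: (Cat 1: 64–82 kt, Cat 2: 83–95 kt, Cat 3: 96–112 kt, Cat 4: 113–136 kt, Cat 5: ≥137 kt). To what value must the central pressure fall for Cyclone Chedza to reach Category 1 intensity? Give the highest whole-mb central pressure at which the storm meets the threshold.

Category 1 begins at V = 64 kt.
Required ΔP = (64/5.85)^(1/0.645) = 10.940^1.550 ≈ 40.82 mb.
P_c ≤ 1008 − 40.82 = 967.18, so the highest integer P_c is 967 mb.

967 mb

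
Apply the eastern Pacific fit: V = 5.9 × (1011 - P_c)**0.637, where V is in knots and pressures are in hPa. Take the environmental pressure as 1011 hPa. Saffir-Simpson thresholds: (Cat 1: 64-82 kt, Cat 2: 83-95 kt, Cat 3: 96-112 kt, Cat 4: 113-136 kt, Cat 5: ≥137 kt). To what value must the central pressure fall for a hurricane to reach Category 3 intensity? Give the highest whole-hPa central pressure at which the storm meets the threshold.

Category 3 begins at V = 96 kt.
Required ΔP = (96/5.9)^(1/0.637) = 16.271^1.570 ≈ 79.75 hPa.
P_c ≤ 1011 − 79.75 = 931.25, so the highest integer P_c is 931 hPa.

931 hPa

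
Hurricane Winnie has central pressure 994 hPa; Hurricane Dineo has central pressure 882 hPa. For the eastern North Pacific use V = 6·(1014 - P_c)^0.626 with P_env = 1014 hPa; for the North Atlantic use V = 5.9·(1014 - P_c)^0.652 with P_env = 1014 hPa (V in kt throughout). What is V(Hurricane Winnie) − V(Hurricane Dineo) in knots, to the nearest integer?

-103 kt

Hurricane Winnie: ΔP = 20; V ≈ 6 × 20^0.626 ≈ 39.14 kt.
Hurricane Dineo: ΔP = 132; V ≈ 5.9 × 132^0.652 ≈ 142.39 kt.
Difference ≈ 39.14 − 142.39 = -103.25 → -103 kt.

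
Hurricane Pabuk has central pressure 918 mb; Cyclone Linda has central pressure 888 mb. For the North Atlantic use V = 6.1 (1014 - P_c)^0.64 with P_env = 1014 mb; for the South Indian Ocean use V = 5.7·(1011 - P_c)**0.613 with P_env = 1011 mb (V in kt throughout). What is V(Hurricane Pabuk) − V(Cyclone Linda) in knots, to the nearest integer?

4 kt

Hurricane Pabuk: ΔP = 96; V ≈ 6.1 × 96^0.64 ≈ 113.24 kt.
Cyclone Linda: ΔP = 123; V ≈ 5.7 × 123^0.613 ≈ 108.89 kt.
Difference ≈ 113.24 − 108.89 = 4.35 → 4 kt.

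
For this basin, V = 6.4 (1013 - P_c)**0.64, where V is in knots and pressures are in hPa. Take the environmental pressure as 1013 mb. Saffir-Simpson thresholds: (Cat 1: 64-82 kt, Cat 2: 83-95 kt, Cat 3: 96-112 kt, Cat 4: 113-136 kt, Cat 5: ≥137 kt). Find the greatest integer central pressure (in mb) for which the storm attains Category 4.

Category 4 begins at V = 113 kt.
Required ΔP = (113/6.4)^(1/0.64) = 17.656^1.562 ≈ 88.77 mb.
P_c ≤ 1013 − 88.77 = 924.23, so the highest integer P_c is 924 mb.

924 mb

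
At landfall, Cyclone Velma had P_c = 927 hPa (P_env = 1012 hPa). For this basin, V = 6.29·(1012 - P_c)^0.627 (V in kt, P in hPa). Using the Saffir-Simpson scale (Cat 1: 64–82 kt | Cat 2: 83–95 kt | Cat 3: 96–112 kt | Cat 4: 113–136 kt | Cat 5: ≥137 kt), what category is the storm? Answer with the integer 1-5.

3

ΔP = 1012 − 927 = 85 hPa.
V ≈ 6.29 × 85^0.627 = 6.29 × 16.21 ≈ 102 kt.
102 kt falls in the Category 3 band.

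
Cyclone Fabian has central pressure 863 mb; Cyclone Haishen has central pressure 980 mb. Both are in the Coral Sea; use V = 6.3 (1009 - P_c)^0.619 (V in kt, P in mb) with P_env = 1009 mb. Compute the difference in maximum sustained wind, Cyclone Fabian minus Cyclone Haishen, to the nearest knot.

Cyclone Fabian: ΔP = 146; V ≈ 6.3 × 146^0.619 ≈ 137.74 kt.
Cyclone Haishen: ΔP = 29; V ≈ 6.3 × 29^0.619 ≈ 50.65 kt.
Difference ≈ 137.74 − 50.65 = 87.09 → 87 kt.

87 kt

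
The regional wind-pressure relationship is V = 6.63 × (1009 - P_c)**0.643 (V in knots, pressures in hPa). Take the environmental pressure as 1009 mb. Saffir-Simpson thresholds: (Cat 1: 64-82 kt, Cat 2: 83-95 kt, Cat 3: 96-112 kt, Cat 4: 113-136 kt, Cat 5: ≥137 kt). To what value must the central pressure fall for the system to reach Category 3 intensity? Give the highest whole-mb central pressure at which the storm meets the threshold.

945 mb

Category 3 begins at V = 96 kt.
Required ΔP = (96/6.63)^(1/0.643) = 14.480^1.555 ≈ 63.86 mb.
P_c ≤ 1009 − 63.86 = 945.14, so the highest integer P_c is 945 mb.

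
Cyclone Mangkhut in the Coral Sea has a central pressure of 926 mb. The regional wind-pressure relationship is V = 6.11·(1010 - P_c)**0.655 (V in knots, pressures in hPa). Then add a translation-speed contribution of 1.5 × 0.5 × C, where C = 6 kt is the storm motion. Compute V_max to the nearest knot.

116 kt

ΔP = 1010 − 926 = 84 mb.
84^0.655 ≈ 18.214.
V ≈ 6.11 × 18.214 ≈ 111.3 kt.
Translation term: 1.5 × 0.5 × 6 = 4.5 kt.
Corrected V ≈ 115.8 kt → 116 kt.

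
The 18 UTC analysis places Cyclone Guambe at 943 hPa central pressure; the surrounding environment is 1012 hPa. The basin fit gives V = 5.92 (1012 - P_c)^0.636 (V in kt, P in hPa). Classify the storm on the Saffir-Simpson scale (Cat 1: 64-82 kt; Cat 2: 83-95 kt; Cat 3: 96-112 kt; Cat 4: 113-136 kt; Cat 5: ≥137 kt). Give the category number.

2

ΔP = 1012 − 943 = 69 hPa.
V ≈ 5.92 × 69^0.636 = 5.92 × 14.77 ≈ 87 kt.
87 kt falls in the Category 2 band.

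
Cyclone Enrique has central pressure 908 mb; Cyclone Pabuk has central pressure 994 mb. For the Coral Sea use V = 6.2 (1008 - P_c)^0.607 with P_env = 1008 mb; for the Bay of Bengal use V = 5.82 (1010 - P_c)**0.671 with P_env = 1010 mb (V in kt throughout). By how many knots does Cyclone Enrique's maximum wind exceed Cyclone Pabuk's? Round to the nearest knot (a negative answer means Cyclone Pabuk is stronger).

Cyclone Enrique: ΔP = 100; V ≈ 6.2 × 100^0.607 ≈ 101.48 kt.
Cyclone Pabuk: ΔP = 16; V ≈ 5.82 × 16^0.671 ≈ 37.40 kt.
Difference ≈ 101.48 − 37.40 = 64.08 → 64 kt.

64 kt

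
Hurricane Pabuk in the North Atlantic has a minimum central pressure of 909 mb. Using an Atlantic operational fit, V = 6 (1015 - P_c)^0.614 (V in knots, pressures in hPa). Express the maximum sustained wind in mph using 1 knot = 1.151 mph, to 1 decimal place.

ΔP = 1015 − 909 = 106 mb.
V ≈ 6 × 106^0.614 = 6 × 17.520 ≈ 105.121 kt.
105.121 × 1.151 ≈ 120.99 mph → 121.0 mph.

121.0 mph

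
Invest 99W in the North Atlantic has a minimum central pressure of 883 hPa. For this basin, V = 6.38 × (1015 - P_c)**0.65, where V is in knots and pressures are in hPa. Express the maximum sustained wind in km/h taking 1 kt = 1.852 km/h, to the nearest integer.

ΔP = 1015 − 883 = 132 hPa.
V ≈ 6.38 × 132^0.65 = 6.38 × 23.899 ≈ 152.473 kt.
152.473 × 1.852 ≈ 282.38 km/h → 282 km/h.

282 km/h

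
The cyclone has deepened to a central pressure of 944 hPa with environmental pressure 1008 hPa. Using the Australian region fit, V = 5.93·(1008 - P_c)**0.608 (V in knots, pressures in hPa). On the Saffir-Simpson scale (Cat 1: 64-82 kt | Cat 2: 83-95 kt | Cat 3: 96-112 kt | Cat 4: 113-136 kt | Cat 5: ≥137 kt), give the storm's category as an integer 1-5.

ΔP = 1008 − 944 = 64 hPa.
V ≈ 5.93 × 64^0.608 = 5.93 × 12.54 ≈ 74 kt.
74 kt falls in the Category 1 band.

1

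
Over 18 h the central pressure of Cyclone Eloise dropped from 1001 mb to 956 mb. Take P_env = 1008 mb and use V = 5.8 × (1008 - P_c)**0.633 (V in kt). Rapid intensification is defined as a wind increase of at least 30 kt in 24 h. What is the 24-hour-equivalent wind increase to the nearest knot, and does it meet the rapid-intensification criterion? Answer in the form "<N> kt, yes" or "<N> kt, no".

68 kt, yes

V₁: ΔP = 7, V ≈ 5.8 × 7^0.633 ≈ 19.88 kt.
V₂: ΔP = 52, V ≈ 5.8 × 52^0.633 ≈ 70.74 kt.
ΔV over 18 h = 50.86 kt → 24 h equivalent = 50.86 × 24/18 ≈ 67.81 kt.
68 kt ≥ 30 kt ⇒ rapid intensification.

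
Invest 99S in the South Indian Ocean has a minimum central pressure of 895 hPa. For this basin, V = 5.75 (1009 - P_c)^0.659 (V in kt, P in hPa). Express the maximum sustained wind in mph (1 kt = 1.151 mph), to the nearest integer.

150 mph

ΔP = 1009 − 895 = 114 hPa.
V ≈ 5.75 × 114^0.659 = 5.75 × 22.673 ≈ 130.367 kt.
130.367 × 1.151 ≈ 150.05 mph → 150 mph.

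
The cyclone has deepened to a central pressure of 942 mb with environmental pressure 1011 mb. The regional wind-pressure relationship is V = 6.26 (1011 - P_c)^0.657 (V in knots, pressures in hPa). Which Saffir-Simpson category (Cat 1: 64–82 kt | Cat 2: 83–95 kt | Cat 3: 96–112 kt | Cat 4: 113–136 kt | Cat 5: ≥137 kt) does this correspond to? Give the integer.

ΔP = 1011 − 942 = 69 mb.
V ≈ 6.26 × 69^0.657 = 6.26 × 16.15 ≈ 101 kt.
101 kt falls in the Category 3 band.

3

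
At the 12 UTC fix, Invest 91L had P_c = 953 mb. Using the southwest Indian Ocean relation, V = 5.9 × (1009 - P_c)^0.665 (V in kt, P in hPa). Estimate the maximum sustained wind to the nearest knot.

86 kt

ΔP = 1009 − 953 = 56 mb.
56^0.665 ≈ 14.539.
V ≈ 5.9 × 14.539 ≈ 85.8 kt.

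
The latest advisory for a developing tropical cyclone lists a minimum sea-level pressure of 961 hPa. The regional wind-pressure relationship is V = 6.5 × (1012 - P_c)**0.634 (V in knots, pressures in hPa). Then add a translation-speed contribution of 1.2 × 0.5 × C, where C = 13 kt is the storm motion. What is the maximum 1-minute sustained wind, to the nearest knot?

86 kt

ΔP = 1012 − 961 = 51 hPa.
51^0.634 ≈ 12.095.
V ≈ 6.5 × 12.095 ≈ 78.6 kt.
Translation term: 1.2 × 0.5 × 13 = 7.8 kt.
Corrected V ≈ 86.4 kt → 86 kt.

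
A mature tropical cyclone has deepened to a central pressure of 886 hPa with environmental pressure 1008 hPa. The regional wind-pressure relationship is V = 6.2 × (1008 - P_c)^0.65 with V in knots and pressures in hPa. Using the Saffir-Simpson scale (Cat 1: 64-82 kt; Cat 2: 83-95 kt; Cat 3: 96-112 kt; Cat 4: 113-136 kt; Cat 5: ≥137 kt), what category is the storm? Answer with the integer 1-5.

5

ΔP = 1008 − 886 = 122 hPa.
V ≈ 6.2 × 122^0.65 = 6.2 × 22.71 ≈ 141 kt.
141 kt falls in the Category 5 band.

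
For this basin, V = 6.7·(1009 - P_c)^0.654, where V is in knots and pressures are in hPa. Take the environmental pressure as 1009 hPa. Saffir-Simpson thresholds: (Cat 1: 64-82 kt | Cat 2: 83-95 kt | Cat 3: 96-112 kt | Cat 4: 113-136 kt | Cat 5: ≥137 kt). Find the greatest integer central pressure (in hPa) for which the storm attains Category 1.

977 hPa

Category 1 begins at V = 64 kt.
Required ΔP = (64/6.7)^(1/0.654) = 9.552^1.529 ≈ 31.52 hPa.
P_c ≤ 1009 − 31.52 = 977.48, so the highest integer P_c is 977 hPa.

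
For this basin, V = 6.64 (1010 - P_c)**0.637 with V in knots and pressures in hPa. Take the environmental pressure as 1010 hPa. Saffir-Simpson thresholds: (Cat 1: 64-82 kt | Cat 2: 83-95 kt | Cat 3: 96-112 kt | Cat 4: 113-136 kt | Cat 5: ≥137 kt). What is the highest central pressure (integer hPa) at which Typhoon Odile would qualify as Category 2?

957 hPa

Category 2 begins at V = 83 kt.
Required ΔP = (83/6.64)^(1/0.637) = 12.500^1.570 ≈ 52.72 hPa.
P_c ≤ 1010 − 52.72 = 957.28, so the highest integer P_c is 957 hPa.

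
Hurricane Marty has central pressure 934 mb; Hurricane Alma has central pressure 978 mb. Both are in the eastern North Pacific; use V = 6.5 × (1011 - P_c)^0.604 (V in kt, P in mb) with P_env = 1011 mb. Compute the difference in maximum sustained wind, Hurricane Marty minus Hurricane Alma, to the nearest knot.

36 kt

Hurricane Marty: ΔP = 77; V ≈ 6.5 × 77^0.604 ≈ 89.61 kt.
Hurricane Alma: ΔP = 33; V ≈ 6.5 × 33^0.604 ≈ 53.72 kt.
Difference ≈ 89.61 − 53.72 = 35.89 → 36 kt.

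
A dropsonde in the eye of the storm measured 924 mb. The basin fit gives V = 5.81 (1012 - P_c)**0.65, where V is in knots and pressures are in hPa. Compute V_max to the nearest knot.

ΔP = 1012 − 924 = 88 mb.
88^0.65 ≈ 18.362.
V ≈ 5.81 × 18.362 ≈ 106.7 kt.

107 kt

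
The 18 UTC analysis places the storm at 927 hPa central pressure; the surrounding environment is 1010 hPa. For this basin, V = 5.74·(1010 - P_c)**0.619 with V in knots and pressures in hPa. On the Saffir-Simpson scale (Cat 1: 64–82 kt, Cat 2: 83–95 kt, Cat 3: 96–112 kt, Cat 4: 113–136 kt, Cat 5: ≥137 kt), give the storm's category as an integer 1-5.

2

ΔP = 1010 − 927 = 83 hPa.
V ≈ 5.74 × 83^0.619 = 5.74 × 15.41 ≈ 88 kt.
88 kt falls in the Category 2 band.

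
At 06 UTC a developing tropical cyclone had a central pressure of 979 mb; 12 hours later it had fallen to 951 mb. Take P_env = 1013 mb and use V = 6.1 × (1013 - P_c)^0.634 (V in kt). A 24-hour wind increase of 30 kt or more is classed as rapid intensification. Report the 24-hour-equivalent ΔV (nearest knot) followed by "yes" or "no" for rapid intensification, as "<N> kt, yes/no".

V₁: ΔP = 34, V ≈ 6.1 × 34^0.634 ≈ 57.05 kt.
V₂: ΔP = 62, V ≈ 6.1 × 62^0.634 ≈ 83.50 kt.
ΔV over 12 h = 26.45 kt → 24 h equivalent = 26.45 × 24/12 ≈ 52.90 kt.
53 kt ≥ 30 kt ⇒ rapid intensification.

53 kt, yes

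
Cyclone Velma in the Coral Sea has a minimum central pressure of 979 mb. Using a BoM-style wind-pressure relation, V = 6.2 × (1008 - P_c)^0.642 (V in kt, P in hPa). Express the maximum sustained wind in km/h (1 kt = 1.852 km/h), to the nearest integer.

100 km/h

ΔP = 1008 − 979 = 29 mb.
V ≈ 6.2 × 29^0.642 = 6.2 × 8.687 ≈ 53.858 kt.
53.858 × 1.852 ≈ 99.75 km/h → 100 km/h.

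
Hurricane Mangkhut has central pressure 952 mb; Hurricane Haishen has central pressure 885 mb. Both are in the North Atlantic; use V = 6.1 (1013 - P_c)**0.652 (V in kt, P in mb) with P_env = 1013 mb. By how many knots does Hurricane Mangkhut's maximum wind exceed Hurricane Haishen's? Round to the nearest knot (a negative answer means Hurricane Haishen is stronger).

Hurricane Mangkhut: ΔP = 61; V ≈ 6.1 × 61^0.652 ≈ 88.99 kt.
Hurricane Haishen: ΔP = 128; V ≈ 6.1 × 128^0.652 ≈ 144.29 kt.
Difference ≈ 88.99 − 144.29 = -55.30 → -55 kt.

-55 kt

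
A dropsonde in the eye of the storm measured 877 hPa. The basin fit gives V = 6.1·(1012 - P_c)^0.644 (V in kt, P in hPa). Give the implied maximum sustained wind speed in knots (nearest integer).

144 kt

ΔP = 1012 − 877 = 135 hPa.
135^0.644 ≈ 23.547.
V ≈ 6.1 × 23.547 ≈ 143.6 kt.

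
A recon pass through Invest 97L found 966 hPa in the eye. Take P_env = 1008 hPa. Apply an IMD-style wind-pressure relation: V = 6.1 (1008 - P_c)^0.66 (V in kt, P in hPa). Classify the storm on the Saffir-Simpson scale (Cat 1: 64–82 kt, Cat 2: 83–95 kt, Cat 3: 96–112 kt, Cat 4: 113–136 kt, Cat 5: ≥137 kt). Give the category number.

1

ΔP = 1008 − 966 = 42 hPa.
V ≈ 6.1 × 42^0.66 = 6.1 × 11.79 ≈ 72 kt.
72 kt falls in the Category 1 band.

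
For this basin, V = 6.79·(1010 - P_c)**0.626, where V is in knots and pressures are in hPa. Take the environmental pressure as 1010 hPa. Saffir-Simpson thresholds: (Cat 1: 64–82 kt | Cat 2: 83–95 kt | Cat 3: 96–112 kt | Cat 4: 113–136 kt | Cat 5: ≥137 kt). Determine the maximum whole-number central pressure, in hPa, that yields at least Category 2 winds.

Category 2 begins at V = 83 kt.
Required ΔP = (83/6.79)^(1/0.626) = 12.224^1.597 ≈ 54.54 hPa.
P_c ≤ 1010 − 54.54 = 955.46, so the highest integer P_c is 955 hPa.

955 hPa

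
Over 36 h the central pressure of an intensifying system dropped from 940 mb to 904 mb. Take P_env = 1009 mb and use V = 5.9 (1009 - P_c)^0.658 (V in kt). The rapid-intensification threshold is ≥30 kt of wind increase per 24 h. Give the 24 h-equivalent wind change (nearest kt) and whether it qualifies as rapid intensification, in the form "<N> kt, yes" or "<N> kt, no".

20 kt, no

V₁: ΔP = 69, V ≈ 5.9 × 69^0.658 ≈ 95.68 kt.
V₂: ΔP = 105, V ≈ 5.9 × 105^0.658 ≈ 126.12 kt.
ΔV over 36 h = 30.44 kt → 24 h equivalent = 30.44 × 24/36 ≈ 20.29 kt.
20 kt < 30 kt ⇒ not rapid intensification.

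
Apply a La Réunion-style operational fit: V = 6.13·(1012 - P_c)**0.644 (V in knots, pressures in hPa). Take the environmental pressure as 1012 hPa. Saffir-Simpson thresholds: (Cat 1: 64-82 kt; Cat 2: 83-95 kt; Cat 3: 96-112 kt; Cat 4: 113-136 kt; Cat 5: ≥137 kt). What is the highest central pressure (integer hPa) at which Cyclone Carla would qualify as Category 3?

Category 3 begins at V = 96 kt.
Required ΔP = (96/6.13)^(1/0.644) = 15.661^1.553 ≈ 71.66 hPa.
P_c ≤ 1012 − 71.66 = 940.34, so the highest integer P_c is 940 hPa.

940 hPa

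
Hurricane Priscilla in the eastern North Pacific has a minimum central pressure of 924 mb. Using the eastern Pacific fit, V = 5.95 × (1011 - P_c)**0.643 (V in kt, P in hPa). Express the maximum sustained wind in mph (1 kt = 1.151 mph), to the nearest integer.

ΔP = 1011 − 924 = 87 mb.
V ≈ 5.95 × 87^0.643 = 5.95 × 17.665 ≈ 105.106 kt.
105.106 × 1.151 ≈ 120.98 mph → 121 mph.

121 mph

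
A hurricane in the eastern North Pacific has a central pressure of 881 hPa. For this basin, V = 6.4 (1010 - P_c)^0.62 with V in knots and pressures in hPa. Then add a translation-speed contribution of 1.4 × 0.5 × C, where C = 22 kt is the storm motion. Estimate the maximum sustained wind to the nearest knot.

146 kt

ΔP = 1010 − 881 = 129 hPa.
129^0.62 ≈ 20.350.
V ≈ 6.4 × 20.350 ≈ 130.2 kt.
Translation term: 1.4 × 0.5 × 22 = 15.4 kt.
Corrected V ≈ 145.6 kt → 146 kt.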